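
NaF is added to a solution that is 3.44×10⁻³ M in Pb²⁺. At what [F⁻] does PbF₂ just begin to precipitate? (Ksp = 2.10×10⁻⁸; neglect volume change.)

A salt starts to precipitate once the ion product Q reaches its Ksp.
PbF₂(s) ⇌ Pb²⁺(aq) + 2 F⁻(aq)
Ksp = [Pb²⁺][F⁻]^2 = [F⁻]^2(3.44×10⁻³)
[F⁻]^2 = 2.10×10⁻⁸ / (3.44×10⁻³) = 6.10×10⁻⁶
[F⁻] = 2.47×10⁻³ M

2.47×10⁻³ M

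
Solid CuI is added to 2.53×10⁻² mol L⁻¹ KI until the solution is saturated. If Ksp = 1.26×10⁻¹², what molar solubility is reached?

CuI(s) ⇌ Cu⁺(aq) + I⁻(aq)
With I⁻ already at 2.53×10⁻² mol L⁻¹ and s small, take [I⁻] ≈ 2.53×10⁻² mol L⁻¹ and [Cu⁺] = s.
Ksp = [Cu⁺][I⁻] = s(2.53×10⁻²)
s = 1.26×10⁻¹² / (2.53×10⁻²) = 4.98×10⁻¹¹
s = 4.98×10⁻¹¹ mol L⁻¹

4.98×10⁻¹¹ M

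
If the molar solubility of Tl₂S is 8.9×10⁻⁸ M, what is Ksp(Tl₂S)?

Tl₂S(s) ⇌ 2 Tl⁺(aq) + S²⁻(aq)
Let s be the molar solubility. Then [Tl⁺] = 2s and [S²⁻] = s.
Ksp = [Tl⁺]^2[S²⁻] = (2s)^2 · s = 4s^3
Ksp = 4 × (8.9×10⁻⁸)^3 = 2.8×10⁻²¹

Ksp = 2.8×10⁻²¹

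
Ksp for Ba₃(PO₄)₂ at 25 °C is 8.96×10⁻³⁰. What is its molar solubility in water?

6.08×10⁻⁷ M

Ba₃(PO₄)₂(s) ⇌ 3 Ba²⁺(aq) + 2 PO₄³⁻(aq)
If s mol/L of Ba₃(PO₄)₂ dissolves, [Ba²⁺] = 3s and [PO₄³⁻] = 2s.
Ksp = [Ba²⁺]^3[PO₄³⁻]^2 = (3s)^3 · (2s)^2 = 108s^5
108s^5 = 8.96×10⁻³⁰  ⇒  s^5 = 8.30×10⁻³²
Taking the 5th root, s = 6.08×10⁻⁷ mol/L.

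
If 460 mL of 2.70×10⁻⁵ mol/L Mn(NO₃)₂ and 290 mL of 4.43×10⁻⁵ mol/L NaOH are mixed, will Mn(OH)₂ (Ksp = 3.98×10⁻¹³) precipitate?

No

The combined volume is 750 mL.
[Mn²⁺] = (2.70×10⁻⁵)(460)/750 = 1.66×10⁻⁵ mol/L
[OH⁻] = (4.43×10⁻⁵)(290)/750 = 1.71×10⁻⁵ mol/L
Q = [Mn²⁺][OH⁻]^2 = 4.86×10⁻¹⁵
Q < Ksp (4.86×10⁻¹⁵ vs 3.98×10⁻¹³); the solution remains unsaturated and no precipitate forms.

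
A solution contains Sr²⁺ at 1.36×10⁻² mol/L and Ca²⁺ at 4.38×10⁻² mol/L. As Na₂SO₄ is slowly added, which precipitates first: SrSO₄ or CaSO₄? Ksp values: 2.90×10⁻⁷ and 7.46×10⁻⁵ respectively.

Precipitation begins when Q = Ksp.
For SrSO₄: [SO₄²⁻] = (Ksp/[Sr²⁺]) = 2.13×10⁻⁵ mol/L
For CaSO₄: [SO₄²⁻] = (Ksp/[Ca²⁺]) = 1.70×10⁻³ mol/L
The smaller threshold [SO₄²⁻] is reached first, so SrSO₄ precipitates first.

SrSO₄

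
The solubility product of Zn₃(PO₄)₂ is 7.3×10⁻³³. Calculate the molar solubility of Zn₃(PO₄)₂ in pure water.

Zn₃(PO₄)₂(s) ⇌ 3 Zn²⁺(aq) + 2 PO₄³⁻(aq)
If s mol/L of Zn₃(PO₄)₂ dissolves, [Zn²⁺] = 3s and [PO₄³⁻] = 2s.
Ksp = [Zn²⁺]^3[PO₄³⁻]^2 = (3s)^3 · (2s)^2 = 108s^5
108s^5 = 7.3×10⁻³³  ⇒  s^5 = 6.8×10⁻³⁵
s = (6.8×10⁻³⁵)^(1/5) = 1.5×10⁻⁷ mol/L

1.5×10⁻⁷ M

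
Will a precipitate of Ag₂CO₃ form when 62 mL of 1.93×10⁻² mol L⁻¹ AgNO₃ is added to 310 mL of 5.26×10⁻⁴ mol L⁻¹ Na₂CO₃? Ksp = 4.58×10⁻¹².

Yes

Total volume after mixing = 62 + 310 = 372 mL.
[Ag⁺] = (1.93×10⁻²)(62)/372 = 3.22×10⁻³ mol L⁻¹
[CO₃²⁻] = (5.26×10⁻⁴)(310)/372 = 4.38×10⁻⁴ mol L⁻¹
Q = [Ag⁺]^2[CO₃²⁻] = 4.54×10⁻⁹
Because Q > Ksp (4.54×10⁻⁹ vs 4.58×10⁻¹²), a precipitate of Ag₂CO₃ forms.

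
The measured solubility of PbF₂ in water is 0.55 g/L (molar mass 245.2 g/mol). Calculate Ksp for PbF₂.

Ksp = 4.5×10⁻⁸

Molar solubility s = (0.55 g/L) / (245.2 g/mol) = 2.243×10⁻³ mol/L
PbF₂(s) ⇌ Pb²⁺(aq) + 2 F⁻(aq)
Let s be the molar solubility. Then [Pb²⁺] = s and [F⁻] = 2s.
Ksp = [Pb²⁺][F⁻]^2 = s · (2s)^2 = 4s^3
Ksp = 4 × (2.243×10⁻³)^3 = 4.5×10⁻⁸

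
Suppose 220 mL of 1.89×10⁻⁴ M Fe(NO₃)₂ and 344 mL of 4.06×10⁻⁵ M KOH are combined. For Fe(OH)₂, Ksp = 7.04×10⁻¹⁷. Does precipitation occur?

Yes

The combined volume is 564 mL.
[Fe²⁺] = (1.89×10⁻⁴)(220)/564 = 7.37×10⁻⁵ M
[OH⁻] = (4.06×10⁻⁵)(344)/564 = 2.48×10⁻⁵ M
Q = [Fe²⁺][OH⁻]^2 = 4.52×10⁻¹⁴
Q = 4.52×10⁻¹⁴ > Ksp = 7.04×10⁻¹⁷, so the solution is supersaturated and Fe(OH)₂ precipitates.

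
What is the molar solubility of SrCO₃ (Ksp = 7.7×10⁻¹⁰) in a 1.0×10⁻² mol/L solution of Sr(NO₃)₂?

SrCO₃(s) ⇌ Sr²⁺(aq) + CO₃²⁻(aq)
The solution already contains Sr²⁺ at 1.0×10⁻² mol/L. Let s be the molar solubility of SrCO₃.
[Sr²⁺] ≈ 1.0×10⁻² mol/L (common ion dominates); [CO₃²⁻] = s.
Ksp = [Sr²⁺][CO₃²⁻] = (1.0×10⁻²)s
s = 7.7×10⁻¹⁰ / (1.0×10⁻²) = 7.7×10⁻⁸
s = 7.7×10⁻⁸ mol/L

7.7×10⁻⁸ M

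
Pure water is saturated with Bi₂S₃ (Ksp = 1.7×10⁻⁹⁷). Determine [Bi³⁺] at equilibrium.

3.5×10⁻²⁰ M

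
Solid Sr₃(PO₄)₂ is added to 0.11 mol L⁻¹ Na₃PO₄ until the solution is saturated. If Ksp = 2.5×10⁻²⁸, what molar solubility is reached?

9.1×10⁻¹⁰ M

Sr₃(PO₄)₂(s) ⇌ 3 Sr²⁺(aq) + 2 PO₄³⁻(aq)
The solution already contains PO₄³⁻ at 0.11 mol L⁻¹. Let s be the molar solubility of Sr₃(PO₄)₂.
[PO₄³⁻] ≈ 0.11 mol L⁻¹ (common ion dominates); [Sr²⁺] = 3s.
Ksp = [Sr²⁺]^3[PO₄³⁻]^2 = (3s)^3(0.11)^2
(3s)^3 = 2.5×10⁻²⁸ / (0.11)^2 = 2.1×10⁻²⁶
s = 9.1×10⁻¹⁰ mol L⁻¹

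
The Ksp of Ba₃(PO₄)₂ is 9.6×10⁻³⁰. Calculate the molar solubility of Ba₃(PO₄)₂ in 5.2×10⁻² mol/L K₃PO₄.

5.1×10⁻¹⁰ M

Ba₃(PO₄)₂(s) ⇌ 3 Ba²⁺(aq) + 2 PO₄³⁻(aq)
With PO₄³⁻ already at 5.2×10⁻² mol/L and s small, take [PO₄³⁻] ≈ 5.2×10⁻² mol/L and [Ba²⁺] = 3s.
Ksp = [Ba²⁺]^3[PO₄³⁻]^2 = (3s)^3(5.2×10⁻²)^2
(3s)^3 = 9.6×10⁻³⁰ / (5.2×10⁻²)^2 = 3.6×10⁻²⁷
s = 5.1×10⁻¹⁰ mol/L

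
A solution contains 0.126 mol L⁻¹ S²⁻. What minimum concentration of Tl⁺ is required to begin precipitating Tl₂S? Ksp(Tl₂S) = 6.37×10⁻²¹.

2.25×10⁻¹⁰ M

The threshold for precipitation is Q = Ksp.
Tl₂S(s) ⇌ 2 Tl⁺(aq) + S²⁻(aq)
Ksp = [Tl⁺]^2[S²⁻] = [Tl⁺]^2(0.126)
[Tl⁺]^2 = 6.37×10⁻²¹ / (0.126) = 5.06×10⁻²⁰
[Tl⁺] = 2.25×10⁻¹⁰ mol L⁻¹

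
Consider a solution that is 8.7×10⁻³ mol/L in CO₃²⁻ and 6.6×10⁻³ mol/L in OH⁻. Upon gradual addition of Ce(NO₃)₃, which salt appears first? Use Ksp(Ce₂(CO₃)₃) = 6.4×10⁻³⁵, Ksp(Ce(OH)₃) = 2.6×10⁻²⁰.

Precipitation of each salt begins when its ion product equals Ksp.
For Ce₂(CO₃)₃: [Ce³⁺] = (Ksp/[CO₃²⁻]^3)^(1/2) = 9.9×10⁻¹⁵ mol/L
For Ce(OH)₃: [Ce³⁺] = (Ksp/[OH⁻]^3) = 9.0×10⁻¹⁴ mol/L
The smaller threshold [Ce³⁺] is reached first, so Ce₂(CO₃)₃ precipitates first.

Ce₂(CO₃)₃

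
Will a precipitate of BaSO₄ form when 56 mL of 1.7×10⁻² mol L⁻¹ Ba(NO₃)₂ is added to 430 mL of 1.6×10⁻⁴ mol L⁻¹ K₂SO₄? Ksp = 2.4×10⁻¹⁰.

Yes

After mixing, V = 56 mL + 430 mL = 486 mL.
[Ba²⁺] = (1.7×10⁻²)(56)/486 = 2.0×10⁻³ mol L⁻¹
[SO₄²⁻] = (1.6×10⁻⁴)(430)/486 = 1.4×10⁻⁴ mol L⁻¹
Q = [Ba²⁺][SO₄²⁻] = 2.8×10⁻⁷
Because Q > Ksp (2.8×10⁻⁷ vs 2.4×10⁻¹⁰), a precipitate of BaSO₄ forms.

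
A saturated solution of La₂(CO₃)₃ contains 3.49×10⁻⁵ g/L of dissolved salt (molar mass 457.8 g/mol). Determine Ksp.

Ksp = 2.78×10⁻³⁴

s = (3.49×10⁻⁵ g L⁻¹)/(457.8 g mol⁻¹) = 7.6234×10⁻⁸ M
La₂(CO₃)₃(s) ⇌ 2 La³⁺(aq) + 3 CO₃²⁻(aq)
For each mole of La₂(CO₃)₃ that dissolves per liter, [La³⁺] = 2s and [CO₃²⁻] = 3s; let s denote this solubility.
Ksp = [La³⁺]^2[CO₃²⁻]^3 = (2s)^2 · (3s)^3 = 108s^5
Ksp = 108 × (7.6234×10⁻⁸)^5 = 2.78×10⁻³⁴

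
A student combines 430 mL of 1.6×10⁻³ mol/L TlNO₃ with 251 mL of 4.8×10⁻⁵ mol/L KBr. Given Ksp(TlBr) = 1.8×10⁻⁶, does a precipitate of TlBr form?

The combined volume is 681 mL.
[Tl⁺] = (1.6×10⁻³)(430)/681 = 1.0×10⁻³ mol/L
[Br⁻] = (4.8×10⁻⁵)(251)/681 = 1.8×10⁻⁵ mol/L
Q = [Tl⁺][Br⁻] = 1.8×10⁻⁸
Since Q (1.8×10⁻⁸) is less than Ksp (1.8×10⁻⁶), no TlBr precipitates.

No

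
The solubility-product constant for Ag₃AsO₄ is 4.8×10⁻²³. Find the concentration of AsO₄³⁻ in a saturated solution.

1.2×10⁻⁶ M

Ag₃AsO₄(s) ⇌ 3 Ag⁺(aq) + AsO₄³⁻(aq)
For each mole of Ag₃AsO₄ that dissolves per liter, [Ag⁺] = 3s and [AsO₄³⁻] = s; let s denote this solubility.
Ksp = [Ag⁺]^3[AsO₄³⁻] = (3s)^3 · s = 27s^4 = 4.8×10⁻²³
s = 1.2×10⁻⁶ mol/L
[AsO₄³⁻] = s = 1.2×10⁻⁶ mol/L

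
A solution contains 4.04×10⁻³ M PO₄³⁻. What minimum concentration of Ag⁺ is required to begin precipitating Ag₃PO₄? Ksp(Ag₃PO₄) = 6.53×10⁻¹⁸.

A salt starts to precipitate once the ion product Q reaches its Ksp.
Ag₃PO₄(s) ⇌ 3 Ag⁺(aq) + PO₄³⁻(aq)
Ksp = [Ag⁺]^3[PO₄³⁻] = [Ag⁺]^3(4.04×10⁻³)
[Ag⁺]^3 = 6.53×10⁻¹⁸ / (4.04×10⁻³) = 1.62×10⁻¹⁵
[Ag⁺] = 1.17×10⁻⁵ M

1.17×10⁻⁵ M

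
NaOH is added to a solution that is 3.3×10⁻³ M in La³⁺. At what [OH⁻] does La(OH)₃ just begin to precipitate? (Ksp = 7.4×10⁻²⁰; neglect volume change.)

Precipitation begins when Q = Ksp.
La(OH)₃(s) ⇌ La³⁺(aq) + 3 OH⁻(aq)
Ksp = [La³⁺][OH⁻]^3 = [OH⁻]^3(3.3×10⁻³)
[OH⁻]^3 = 7.4×10⁻²⁰ / (3.3×10⁻³) = 2.2×10⁻¹⁷
[OH⁻] = 2.8×10⁻⁶ M

2.8×10⁻⁶ M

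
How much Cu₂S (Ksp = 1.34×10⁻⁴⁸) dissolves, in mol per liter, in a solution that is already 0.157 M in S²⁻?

1.46×10⁻²⁴ M

Cu₂S(s) ⇌ 2 Cu⁺(aq) + S²⁻(aq)
With S²⁻ already at 0.157 M and s small, take [S²⁻] ≈ 0.157 M and [Cu⁺] = 2s.
Ksp = [Cu⁺]^2[S²⁻] = (2s)^2(0.157)
(2s)^2 = 1.34×10⁻⁴⁸ / (0.157) = 8.54×10⁻⁴⁸
s = 1.46×10⁻²⁴ M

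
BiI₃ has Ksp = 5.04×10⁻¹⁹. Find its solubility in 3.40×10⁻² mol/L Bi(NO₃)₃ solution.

BiI₃(s) ⇌ Bi³⁺(aq) + 3 I⁻(aq)
With Bi³⁺ already at 3.40×10⁻² mol/L and s small, take [Bi³⁺] ≈ 3.40×10⁻² mol/L and [I⁻] = 3s.
Ksp = [Bi³⁺][I⁻]^3 = (3.40×10⁻²)(3s)^3
(3s)^3 = 5.04×10⁻¹⁹ / (3.40×10⁻²) = 1.48×10⁻¹⁷
s = 8.19×10⁻⁷ mol/L

8.19×10⁻⁷ M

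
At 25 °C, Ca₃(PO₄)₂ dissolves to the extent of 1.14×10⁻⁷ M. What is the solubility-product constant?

Ca₃(PO₄)₂(s) ⇌ 3 Ca²⁺(aq) + 2 PO₄³⁻(aq)
For each mole of Ca₃(PO₄)₂ that dissolves per liter, [Ca²⁺] = 3s and [PO₄³⁻] = 2s; let s denote this solubility.
Ksp = [Ca²⁺]^3[PO₄³⁻]^2 = (3s)^3 · (2s)^2 = 108s^5
Ksp = 108 × (1.14×10⁻⁷)^5 = 2.08×10⁻³³

Ksp = 2.08×10⁻³³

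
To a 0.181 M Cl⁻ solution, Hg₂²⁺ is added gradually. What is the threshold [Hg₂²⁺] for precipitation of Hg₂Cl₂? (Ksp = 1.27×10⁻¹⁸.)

Each salt precipitates once Q = Ksp for that salt.
Hg₂Cl₂(s) ⇌ Hg₂²⁺(aq) + 2 Cl⁻(aq)
Ksp = [Hg₂²⁺][Cl⁻]^2 = [Hg₂²⁺](0.181)^2
[Hg₂²⁺] = 1.27×10⁻¹⁸ / (0.181)^2 = 3.88×10⁻¹⁷
[Hg₂²⁺] = 3.88×10⁻¹⁷ M

3.88×10⁻¹⁷ M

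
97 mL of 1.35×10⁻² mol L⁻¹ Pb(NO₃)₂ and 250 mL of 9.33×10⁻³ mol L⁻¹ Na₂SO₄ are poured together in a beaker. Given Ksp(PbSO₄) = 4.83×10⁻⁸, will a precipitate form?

Yes

Total volume after mixing = 97 + 250 = 347 mL.
[Pb²⁺] = (1.35×10⁻²)(97)/347 = 3.77×10⁻³ mol L⁻¹
[SO₄²⁻] = (9.33×10⁻³)(250)/347 = 6.72×10⁻³ mol L⁻¹
Q = [Pb²⁺][SO₄²⁻] = 2.54×10⁻⁵
Q = 2.54×10⁻⁵ > Ksp = 4.83×10⁻⁸, so the solution is supersaturated and PbSO₄ precipitates.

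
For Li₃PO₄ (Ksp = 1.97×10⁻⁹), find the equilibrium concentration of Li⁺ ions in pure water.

8.77×10⁻³ M

Li₃PO₄(s) ⇌ 3 Li⁺(aq) + PO₄³⁻(aq)
Let s be the molar solubility. Then [Li⁺] = 3s and [PO₄³⁻] = s.
Ksp = [Li⁺]^3[PO₄³⁻] = (3s)^3 · s = 27s^4 = 1.97×10⁻⁹
s = 2.92×10⁻³ mol L⁻¹
[Li⁺] = 3s = 8.77×10⁻³ mol L⁻¹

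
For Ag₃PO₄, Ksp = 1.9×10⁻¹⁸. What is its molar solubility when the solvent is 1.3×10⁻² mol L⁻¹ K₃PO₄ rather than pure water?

1.8×10⁻⁶ M

Ag₃PO₄(s) ⇌ 3 Ag⁺(aq) + PO₄³⁻(aq)
The solution already contains PO₄³⁻ at 1.3×10⁻² mol L⁻¹. Let s be the molar solubility of Ag₃PO₄.
[PO₄³⁻] ≈ 1.3×10⁻² mol L⁻¹ (common ion dominates); [Ag⁺] = 3s.
Ksp = [Ag⁺]^3[PO₄³⁻] = (3s)^3(1.3×10⁻²)
(3s)^3 = 1.9×10⁻¹⁸ / (1.3×10⁻²) = 1.5×10⁻¹⁶
s = 1.8×10⁻⁶ mol L⁻¹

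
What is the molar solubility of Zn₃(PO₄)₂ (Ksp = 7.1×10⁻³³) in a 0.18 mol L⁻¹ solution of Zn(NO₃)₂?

Zn₃(PO₄)₂(s) ⇌ 3 Zn²⁺(aq) + 2 PO₄³⁻(aq)
Let s be the solubility of Zn₃(PO₄)₂ here. The common ion gives [Zn²⁺] ≈ 0.18 mol L⁻¹, and [PO₄³⁻] = 2s.
Ksp = [Zn²⁺]^3[PO₄³⁻]^2 = (0.18)^3(2s)^2
(2s)^2 = 7.1×10⁻³³ / (0.18)^3 = 1.2×10⁻³⁰
s = 5.5×10⁻¹⁶ mol L⁻¹

5.5×10⁻¹⁶ M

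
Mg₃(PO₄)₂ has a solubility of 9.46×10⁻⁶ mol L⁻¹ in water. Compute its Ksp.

Mg₃(PO₄)₂(s) ⇌ 3 Mg²⁺(aq) + 2 PO₄³⁻(aq)
Call the molar solubility s, so that [Mg²⁺] = 3s and [PO₄³⁻] = 2s.
Ksp = [Mg²⁺]^3[PO₄³⁻]^2 = (3s)^3 · (2s)^2 = 108s^5
Ksp = 108 × (9.46×10⁻⁶)^5 = 8.18×10⁻²⁴

Ksp = 8.18×10⁻²⁴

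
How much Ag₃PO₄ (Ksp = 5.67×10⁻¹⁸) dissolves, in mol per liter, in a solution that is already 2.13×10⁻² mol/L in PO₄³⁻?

2.14×10⁻⁶ M

Ag₃PO₄(s) ⇌ 3 Ag⁺(aq) + PO₄³⁻(aq)
The solution already contains PO₄³⁻ at 2.13×10⁻² mol/L. Let s be the molar solubility of Ag₃PO₄.
[PO₄³⁻] ≈ 2.13×10⁻² mol/L (common ion dominates); [Ag⁺] = 3s.
Ksp = [Ag⁺]^3[PO₄³⁻] = (3s)^3(2.13×10⁻²)
(3s)^3 = 5.67×10⁻¹⁸ / (2.13×10⁻²) = 2.66×10⁻¹⁶
s = 2.14×10⁻⁶ mol/L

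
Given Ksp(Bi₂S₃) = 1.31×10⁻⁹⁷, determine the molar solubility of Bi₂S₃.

1.65×10⁻²⁰ M

Bi₂S₃(s) ⇌ 2 Bi³⁺(aq) + 3 S²⁻(aq)
With molar solubility s: [Bi³⁺] = 2s, [S²⁻] = 3s.
Ksp = [Bi³⁺]^2[S²⁻]^3 = (2s)^2 · (3s)^3 = 108s^5
108s^5 = 1.31×10⁻⁹⁷  ⇒  s^5 = 1.21×10⁻⁹⁹
Taking the 5th root, s = 1.65×10⁻²⁰ mol/L.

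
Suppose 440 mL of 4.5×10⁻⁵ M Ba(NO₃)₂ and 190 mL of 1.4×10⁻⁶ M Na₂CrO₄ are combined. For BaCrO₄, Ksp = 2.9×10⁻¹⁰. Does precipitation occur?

No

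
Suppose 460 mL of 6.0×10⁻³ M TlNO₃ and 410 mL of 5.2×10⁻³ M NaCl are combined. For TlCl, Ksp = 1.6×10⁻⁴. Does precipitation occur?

No

After mixing, V = 460 mL + 410 mL = 870 mL.
[Tl⁺] = (6.0×10⁻³)(460)/870 = 3.2×10⁻³ M
[Cl⁻] = (5.2×10⁻³)(410)/870 = 2.5×10⁻³ M
Q = [Tl⁺][Cl⁻] = 7.8×10⁻⁶
Q = 7.8×10⁻⁶ < Ksp = 1.6×10⁻⁴, so the solution is unsaturated and no precipitate forms.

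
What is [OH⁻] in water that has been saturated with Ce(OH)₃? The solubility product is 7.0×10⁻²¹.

1.2×10⁻⁵ M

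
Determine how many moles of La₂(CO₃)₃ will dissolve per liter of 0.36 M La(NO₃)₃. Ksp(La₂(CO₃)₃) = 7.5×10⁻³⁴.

6.0×10⁻¹² M

La₂(CO₃)₃(s) ⇌ 2 La³⁺(aq) + 3 CO₃²⁻(aq)
Let s be the solubility of La₂(CO₃)₃ here. The common ion gives [La³⁺] ≈ 0.36 M, and [CO₃²⁻] = 3s.
Ksp = [La³⁺]^2[CO₃²⁻]^3 = (0.36)^2(3s)^3
(3s)^3 = 7.5×10⁻³⁴ / (0.36)^2 = 5.8×10⁻³³
s = 6.0×10⁻¹² M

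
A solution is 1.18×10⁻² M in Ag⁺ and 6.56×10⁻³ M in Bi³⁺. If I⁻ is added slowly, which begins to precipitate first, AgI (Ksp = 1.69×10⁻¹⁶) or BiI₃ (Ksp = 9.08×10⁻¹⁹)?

AgI

Precipitation of each salt begins when its ion product equals Ksp.
For AgI: [I⁻] = (Ksp/[Ag⁺]) = 1.43×10⁻¹⁴ M
For BiI₃: [I⁻] = (Ksp/[Bi³⁺])^(1/3) = 5.17×10⁻⁶ M
Since AgI needs less I⁻ to reach saturation, it precipitates first.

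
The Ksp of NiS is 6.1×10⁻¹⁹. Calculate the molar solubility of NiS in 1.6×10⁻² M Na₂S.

NiS(s) ⇌ Ni²⁺(aq) + S²⁻(aq)
Let s be the solubility of NiS here. The common ion gives [S²⁻] ≈ 1.6×10⁻² M, and [Ni²⁺] = s.
Ksp = [Ni²⁺][S²⁻] = s(1.6×10⁻²)
s = 6.1×10⁻¹⁹ / (1.6×10⁻²) = 3.8×10⁻¹⁷
s = 3.8×10⁻¹⁷ M

3.8×10⁻¹⁷ M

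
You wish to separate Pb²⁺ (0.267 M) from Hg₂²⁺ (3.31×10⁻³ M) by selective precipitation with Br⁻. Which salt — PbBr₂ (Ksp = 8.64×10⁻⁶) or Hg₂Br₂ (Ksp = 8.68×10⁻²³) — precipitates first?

Precipitation of each salt begins when its ion product equals Ksp.
For PbBr₂: [Br⁻] = (Ksp/[Pb²⁺])^(1/2) = 5.69×10⁻³ M
For Hg₂Br₂: [Br⁻] = (Ksp/[Hg₂²⁺])^(1/2) = 1.62×10⁻¹⁰ M
The smaller threshold [Br⁻] is reached first, so Hg₂Br₂ precipitates first.

Hg₂Br₂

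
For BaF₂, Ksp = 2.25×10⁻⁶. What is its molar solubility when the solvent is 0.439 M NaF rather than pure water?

BaF₂(s) ⇌ Ba²⁺(aq) + 2 F⁻(aq)
F⁻ is already present at 0.439 M. If s mol/L of BaF₂ dissolves, [Ba²⁺] = s while [F⁻] ≈ 0.439 M.
Ksp = [Ba²⁺][F⁻]^2 = s(0.439)^2
s = 2.25×10⁻⁶ / (0.439)^2 = 1.17×10⁻⁵
s = 1.17×10⁻⁵ M

1.17×10⁻⁵ M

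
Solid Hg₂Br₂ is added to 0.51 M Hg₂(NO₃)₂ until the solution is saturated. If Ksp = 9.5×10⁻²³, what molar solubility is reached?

6.8×10⁻¹² M

Hg₂Br₂(s) ⇌ Hg₂²⁺(aq) + 2 Br⁻(aq)
The solution already contains Hg₂²⁺ at 0.51 M. Let s be the molar solubility of Hg₂Br₂.
[Hg₂²⁺] ≈ 0.51 M (common ion dominates); [Br⁻] = 2s.
Ksp = [Hg₂²⁺][Br⁻]^2 = (0.51)(2s)^2
(2s)^2 = 9.5×10⁻²³ / (0.51) = 1.9×10⁻²²
s = 6.8×10⁻¹² M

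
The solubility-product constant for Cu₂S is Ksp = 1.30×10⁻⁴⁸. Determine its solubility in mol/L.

Cu₂S(s) ⇌ 2 Cu⁺(aq) + S²⁻(aq)
For each mole of Cu₂S that dissolves per liter, [Cu⁺] = 2s and [S²⁻] = s; let s denote this solubility.
Ksp = [Cu⁺]^2[S²⁻] = (2s)^2 · s = 4s^3
4s^3 = 1.30×10⁻⁴⁸  ⇒  s^3 = 3.25×10⁻⁴⁹
s = 6.88×10⁻¹⁷ M

6.88×10⁻¹⁷ M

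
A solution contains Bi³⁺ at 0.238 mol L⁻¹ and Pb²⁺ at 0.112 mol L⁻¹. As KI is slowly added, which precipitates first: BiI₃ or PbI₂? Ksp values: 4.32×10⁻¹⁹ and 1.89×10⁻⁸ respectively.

Precipitation begins when Q = Ksp.
For BiI₃: [I⁻] = (Ksp/[Bi³⁺])^(1/3) = 1.22×10⁻⁶ mol L⁻¹
For PbI₂: [I⁻] = (Ksp/[Pb²⁺])^(1/2) = 4.11×10⁻⁴ mol L⁻¹
The smaller threshold [I⁻] is reached first, so BiI₃ precipitates first.

BiI₃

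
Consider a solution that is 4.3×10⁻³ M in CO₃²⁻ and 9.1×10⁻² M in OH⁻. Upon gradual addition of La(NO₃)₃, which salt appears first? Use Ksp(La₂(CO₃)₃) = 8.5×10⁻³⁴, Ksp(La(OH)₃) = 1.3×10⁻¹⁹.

La(OH)₃

Precipitation of each salt begins when its ion product equals Ksp.
For La₂(CO₃)₃: [La³⁺] = (Ksp/[CO₃²⁻]^3)^(1/2) = 1.0×10⁻¹³ M
For La(OH)₃: [La³⁺] = (Ksp/[OH⁻]^3) = 1.7×10⁻¹⁶ M
La(OH)₃ requires the lower [La³⁺], so it precipitates first.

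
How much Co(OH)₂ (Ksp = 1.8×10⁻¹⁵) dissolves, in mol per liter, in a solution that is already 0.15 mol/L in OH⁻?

8.0×10⁻¹⁴ M

Co(OH)₂(s) ⇌ Co²⁺(aq) + 2 OH⁻(aq)
The solution already contains OH⁻ at 0.15 mol/L. Let s be the molar solubility of Co(OH)₂.
[OH⁻] ≈ 0.15 mol/L (common ion dominates); [Co²⁺] = s.
Ksp = [Co²⁺][OH⁻]^2 = s(0.15)^2
s = 1.8×10⁻¹⁵ / (0.15)^2 = 8.0×10⁻¹⁴
s = 8.0×10⁻¹⁴ mol/L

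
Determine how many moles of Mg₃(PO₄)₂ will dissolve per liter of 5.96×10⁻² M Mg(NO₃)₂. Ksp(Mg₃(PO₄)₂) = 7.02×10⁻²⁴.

Mg₃(PO₄)₂(s) ⇌ 3 Mg²⁺(aq) + 2 PO₄³⁻(aq)
Mg²⁺ is already present at 5.96×10⁻² M. If s mol/L of Mg₃(PO₄)₂ dissolves, [PO₄³⁻] = 2s while [Mg²⁺] ≈ 5.96×10⁻² M.
Ksp = [Mg²⁺]^3[PO₄³⁻]^2 = (5.96×10⁻²)^3(2s)^2
(2s)^2 = 7.02×10⁻²⁴ / (5.96×10⁻²)^3 = 3.32×10⁻²⁰
s = 9.10×10⁻¹¹ M

9.10×10⁻¹¹ M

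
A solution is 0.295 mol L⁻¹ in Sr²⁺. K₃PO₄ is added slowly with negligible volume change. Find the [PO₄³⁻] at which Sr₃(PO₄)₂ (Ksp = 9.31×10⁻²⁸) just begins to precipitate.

Precipitation begins when Q = Ksp.
Sr₃(PO₄)₂(s) ⇌ 3 Sr²⁺(aq) + 2 PO₄³⁻(aq)
Ksp = [Sr²⁺]^3[PO₄³⁻]^2 = [PO₄³⁻]^2(0.295)^3
[PO₄³⁻]^2 = 9.31×10⁻²⁸ / (0.295)^3 = 3.63×10⁻²⁶
[PO₄³⁻] = 1.90×10⁻¹³ mol L⁻¹

1.90×10⁻¹³ M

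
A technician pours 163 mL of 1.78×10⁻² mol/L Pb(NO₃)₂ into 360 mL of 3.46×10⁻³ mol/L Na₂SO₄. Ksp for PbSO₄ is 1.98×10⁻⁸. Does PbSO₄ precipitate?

The combined volume is 523 mL.
[Pb²⁺] = (1.78×10⁻²)(163)/523 = 5.55×10⁻³ mol/L
[SO₄²⁻] = (3.46×10⁻³)(360)/523 = 2.38×10⁻³ mol/L
Q = [Pb²⁺][SO₄²⁻] = 1.32×10⁻⁵
Q = 1.32×10⁻⁵ > Ksp = 1.98×10⁻⁸, so the solution is supersaturated and PbSO₄ precipitates.

Yes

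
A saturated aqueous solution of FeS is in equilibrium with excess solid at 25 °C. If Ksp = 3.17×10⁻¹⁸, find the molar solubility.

1.78×10⁻⁹ M

FeS(s) ⇌ Fe²⁺(aq) + S²⁻(aq)
If s mol/L of FeS dissolves, [Fe²⁺] = s and [S²⁻] = s.
Ksp = [Fe²⁺][S²⁻] = s · s = s^2
s^2 = 3.17×10⁻¹⁸
s = (3.17×10⁻¹⁸)^(1/2) = 1.78×10⁻⁹ M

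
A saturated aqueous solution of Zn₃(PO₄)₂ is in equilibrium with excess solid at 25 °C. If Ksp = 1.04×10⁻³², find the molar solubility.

Zn₃(PO₄)₂(s) ⇌ 3 Zn²⁺(aq) + 2 PO₄³⁻(aq)
Call the molar solubility s, so that [Zn²⁺] = 3s and [PO₄³⁻] = 2s.
Ksp = [Zn²⁺]^3[PO₄³⁻]^2 = (3s)^3 · (2s)^2 = 108s^5
108s^5 = 1.04×10⁻³²  ⇒  s^5 = 9.63×10⁻³⁵
s = 1.57×10⁻⁷ mol L⁻¹

1.57×10⁻⁷ M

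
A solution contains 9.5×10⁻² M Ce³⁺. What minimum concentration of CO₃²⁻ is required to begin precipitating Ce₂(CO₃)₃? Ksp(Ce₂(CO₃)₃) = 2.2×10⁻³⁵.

Precipitation of each salt begins when its ion product equals Ksp.
Ce₂(CO₃)₃(s) ⇌ 2 Ce³⁺(aq) + 3 CO₃²⁻(aq)
Ksp = [Ce³⁺]^2[CO₃²⁻]^3 = [CO₃²⁻]^3(9.5×10⁻²)^2
[CO₃²⁻]^3 = 2.2×10⁻³⁵ / (9.5×10⁻²)^2 = 2.4×10⁻³³
[CO₃²⁻] = 1.3×10⁻¹¹ M

1.3×10⁻¹¹ M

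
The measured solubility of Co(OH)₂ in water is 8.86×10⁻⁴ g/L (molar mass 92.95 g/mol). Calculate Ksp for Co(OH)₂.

s = (8.86×10⁻⁴ g L⁻¹)/(92.95 g mol⁻¹) = 9.5320×10⁻⁶ M
Co(OH)₂(s) ⇌ Co²⁺(aq) + 2 OH⁻(aq)
For each mole of Co(OH)₂ that dissolves per liter, [Co²⁺] = s and [OH⁻] = 2s; let s denote this solubility.
Ksp = [Co²⁺][OH⁻]^2 = s · (2s)^2 = 4s^3
Ksp = 4 × (9.5320×10⁻⁶)^3 = 3.46×10⁻¹⁵

Ksp = 3.46×10⁻¹⁵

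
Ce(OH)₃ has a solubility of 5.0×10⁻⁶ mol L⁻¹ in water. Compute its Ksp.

Ce(OH)₃(s) ⇌ Ce³⁺(aq) + 3 OH⁻(aq)
If s mol/L of Ce(OH)₃ dissolves, [Ce³⁺] = s and [OH⁻] = 3s.
Ksp = [Ce³⁺][OH⁻]^3 = s · (3s)^3 = 27s^4
Ksp = 27 × (5.0×10⁻⁶)^4 = 1.7×10⁻²⁰

Ksp = 1.7×10⁻²⁰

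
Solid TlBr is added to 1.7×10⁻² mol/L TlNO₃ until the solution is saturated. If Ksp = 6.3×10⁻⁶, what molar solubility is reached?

3.7×10⁻⁴ M

TlBr(s) ⇌ Tl⁺(aq) + Br⁻(aq)
Tl⁺ is already present at 1.7×10⁻² mol/L. If s mol/L of TlBr dissolves, [Br⁻] = s while [Tl⁺] ≈ 1.7×10⁻² mol/L.
Ksp = [Tl⁺][Br⁻] = (1.7×10⁻²)s
s = 6.3×10⁻⁶ / (1.7×10⁻²) = 3.7×10⁻⁴
s = 3.7×10⁻⁴ mol/L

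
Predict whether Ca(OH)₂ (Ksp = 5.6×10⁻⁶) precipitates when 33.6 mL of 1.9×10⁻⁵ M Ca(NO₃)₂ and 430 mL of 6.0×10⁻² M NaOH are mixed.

Total volume after mixing = 33.6 + 430 = 463.6 mL.
[Ca²⁺] = (1.9×10⁻⁵)(33.6)/463.6 = 1.4×10⁻⁶ M
[OH⁻] = (6.0×10⁻²)(430)/463.6 = 5.6×10⁻² M
Q = [Ca²⁺][OH⁻]^2 = 4.3×10⁻⁹
Q < Ksp (4.3×10⁻⁹ vs 5.6×10⁻⁶); the solution remains unsaturated and no precipitate forms.

No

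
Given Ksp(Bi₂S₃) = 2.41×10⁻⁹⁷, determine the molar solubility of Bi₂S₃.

Bi₂S₃(s) ⇌ 2 Bi³⁺(aq) + 3 S²⁻(aq)
Call the molar solubility s, so that [Bi³⁺] = 2s and [S²⁻] = 3s.
Ksp = [Bi³⁺]^2[S²⁻]^3 = (2s)^2 · (3s)^3 = 108s^5
108s^5 = 2.41×10⁻⁹⁷  ⇒  s^5 = 2.23×10⁻⁹⁹
Taking the 5th root, s = 1.86×10⁻²⁰ mol/L.

1.86×10⁻²⁰ M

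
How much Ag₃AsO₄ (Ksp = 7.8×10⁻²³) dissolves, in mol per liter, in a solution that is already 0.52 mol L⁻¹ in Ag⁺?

5.5×10⁻²² M

Ag₃AsO₄(s) ⇌ 3 Ag⁺(aq) + AsO₄³⁻(aq)
Let s be the solubility of Ag₃AsO₄ here. The common ion gives [Ag⁺] ≈ 0.52 mol L⁻¹, and [AsO₄³⁻] = s.
Ksp = [Ag⁺]^3[AsO₄³⁻] = (0.52)^3s
s = 7.8×10⁻²³ / (0.52)^3 = 5.5×10⁻²²
s = 5.5×10⁻²² mol L⁻¹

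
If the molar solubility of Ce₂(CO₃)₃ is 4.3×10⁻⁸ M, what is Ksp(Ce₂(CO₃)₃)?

Ksp = 1.6×10⁻³⁵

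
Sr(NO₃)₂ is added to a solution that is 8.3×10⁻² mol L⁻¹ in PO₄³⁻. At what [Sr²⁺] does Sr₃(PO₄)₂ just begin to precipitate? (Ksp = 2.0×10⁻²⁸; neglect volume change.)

3.1×10⁻⁹ M

The threshold for precipitation is Q = Ksp.
Sr₃(PO₄)₂(s) ⇌ 3 Sr²⁺(aq) + 2 PO₄³⁻(aq)
Ksp = [Sr²⁺]^3[PO₄³⁻]^2 = [Sr²⁺]^3(8.3×10⁻²)^2
[Sr²⁺]^3 = 2.0×10⁻²⁸ / (8.3×10⁻²)^2 = 2.9×10⁻²⁶
[Sr²⁺] = 3.1×10⁻⁹ mol L⁻¹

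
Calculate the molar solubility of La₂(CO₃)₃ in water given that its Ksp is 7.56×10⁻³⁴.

La₂(CO₃)₃(s) ⇌ 2 La³⁺(aq) + 3 CO₃²⁻(aq)
If s mol/L of La₂(CO₃)₃ dissolves, [La³⁺] = 2s and [CO₃²⁻] = 3s.
Ksp = [La³⁺]^2[CO₃²⁻]^3 = (2s)^2 · (3s)^3 = 108s^5
108s^5 = 7.56×10⁻³⁴  ⇒  s^5 = 7.00×10⁻³⁶
s = 9.31×10⁻⁸ mol/L

9.31×10⁻⁸ M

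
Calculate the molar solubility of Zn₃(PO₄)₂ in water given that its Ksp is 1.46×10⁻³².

1.68×10⁻⁷ M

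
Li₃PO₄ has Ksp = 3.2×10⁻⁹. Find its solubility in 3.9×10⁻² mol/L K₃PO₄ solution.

Li₃PO₄(s) ⇌ 3 Li⁺(aq) + PO₄³⁻(aq)
PO₄³⁻ is already present at 3.9×10⁻² mol/L. If s mol/L of Li₃PO₄ dissolves, [Li⁺] = 3s while [PO₄³⁻] ≈ 3.9×10⁻² mol/L.
Ksp = [Li⁺]^3[PO₄³⁻] = (3s)^3(3.9×10⁻²)
(3s)^3 = 3.2×10⁻⁹ / (3.9×10⁻²) = 8.2×10⁻⁸
s = 1.4×10⁻³ mol/L

1.4×10⁻³ M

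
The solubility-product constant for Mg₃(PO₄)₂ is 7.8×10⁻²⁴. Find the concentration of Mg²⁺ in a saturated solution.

2.8×10⁻⁵ M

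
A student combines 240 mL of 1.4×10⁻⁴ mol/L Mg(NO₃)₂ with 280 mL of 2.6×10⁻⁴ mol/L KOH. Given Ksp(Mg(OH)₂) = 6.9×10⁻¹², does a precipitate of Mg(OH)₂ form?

No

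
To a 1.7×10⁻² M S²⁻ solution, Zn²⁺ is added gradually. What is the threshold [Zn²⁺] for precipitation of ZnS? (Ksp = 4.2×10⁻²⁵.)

2.5×10⁻²³ M

The threshold for precipitation is Q = Ksp.
ZnS(s) ⇌ Zn²⁺(aq) + S²⁻(aq)
Ksp = [Zn²⁺][S²⁻] = [Zn²⁺](1.7×10⁻²)
[Zn²⁺] = 4.2×10⁻²⁵ / (1.7×10⁻²) = 2.5×10⁻²³
[Zn²⁺] = 2.5×10⁻²³ M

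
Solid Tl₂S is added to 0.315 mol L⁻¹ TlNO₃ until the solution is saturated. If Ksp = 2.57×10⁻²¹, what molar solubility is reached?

Tl₂S(s) ⇌ 2 Tl⁺(aq) + S²⁻(aq)
Tl⁺ is already present at 0.315 mol L⁻¹. If s mol/L of Tl₂S dissolves, [S²⁻] = s while [Tl⁺] ≈ 0.315 mol L⁻¹.
Ksp = [Tl⁺]^2[S²⁻] = (0.315)^2s
s = 2.57×10⁻²¹ / (0.315)^2 = 2.59×10⁻²⁰
s = 2.59×10⁻²⁰ mol L⁻¹

2.59×10⁻²⁰ M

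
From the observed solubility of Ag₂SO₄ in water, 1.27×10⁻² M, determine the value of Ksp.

Ksp = 8.19×10⁻⁶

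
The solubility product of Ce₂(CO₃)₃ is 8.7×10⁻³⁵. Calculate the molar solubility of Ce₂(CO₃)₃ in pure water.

Ce₂(CO₃)₃(s) ⇌ 2 Ce³⁺(aq) + 3 CO₃²⁻(aq)
For each mole of Ce₂(CO₃)₃ that dissolves per liter, [Ce³⁺] = 2s and [CO₃²⁻] = 3s; let s denote this solubility.
Ksp = [Ce³⁺]^2[CO₃²⁻]^3 = (2s)^2 · (3s)^3 = 108s^5
108s^5 = 8.7×10⁻³⁵  ⇒  s^5 = 8.1×10⁻³⁷
s = 6.0×10⁻⁸ mol/L

6.0×10⁻⁸ M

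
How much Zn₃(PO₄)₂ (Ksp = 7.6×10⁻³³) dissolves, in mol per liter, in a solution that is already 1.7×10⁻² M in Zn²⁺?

Zn₃(PO₄)₂(s) ⇌ 3 Zn²⁺(aq) + 2 PO₄³⁻(aq)
With Zn²⁺ already at 1.7×10⁻² M and s small, take [Zn²⁺] ≈ 1.7×10⁻² M and [PO₄³⁻] = 2s.
Ksp = [Zn²⁺]^3[PO₄³⁻]^2 = (1.7×10⁻²)^3(2s)^2
(2s)^2 = 7.6×10⁻³³ / (1.7×10⁻²)^3 = 1.5×10⁻²⁷
s = 2.0×10⁻¹⁴ M

2.0×10⁻¹⁴ M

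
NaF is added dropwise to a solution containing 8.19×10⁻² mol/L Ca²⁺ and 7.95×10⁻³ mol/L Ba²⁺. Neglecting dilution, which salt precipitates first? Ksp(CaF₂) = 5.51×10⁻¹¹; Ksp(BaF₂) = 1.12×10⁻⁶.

CaF₂

A salt starts to precipitate once the ion product Q reaches its Ksp.
For CaF₂: [F⁻] = (Ksp/[Ca²⁺])^(1/2) = 2.59×10⁻⁵ mol/L
For BaF₂: [F⁻] = (Ksp/[Ba²⁺])^(1/2) = 1.19×10⁻² mol/L
Since CaF₂ needs less F⁻ to reach saturation, it precipitates first.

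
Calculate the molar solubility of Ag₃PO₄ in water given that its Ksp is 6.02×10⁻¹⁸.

2.17×10⁻⁵ M

Ag₃PO₄(s) ⇌ 3 Ag⁺(aq) + PO₄³⁻(aq)
For each mole of Ag₃PO₄ that dissolves per liter, [Ag⁺] = 3s and [PO₄³⁻] = s; let s denote this solubility.
Ksp = [Ag⁺]^3[PO₄³⁻] = (3s)^3 · s = 27s^4
27s^4 = 6.02×10⁻¹⁸  ⇒  s^4 = 2.23×10⁻¹⁹
s = (2.23×10⁻¹⁹)^(1/4) = 2.17×10⁻⁵ mol L⁻¹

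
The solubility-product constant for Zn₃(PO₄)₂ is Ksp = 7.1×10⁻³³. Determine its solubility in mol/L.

1.5×10⁻⁷ M

Zn₃(PO₄)₂(s) ⇌ 3 Zn²⁺(aq) + 2 PO₄³⁻(aq)
Call the molar solubility s, so that [Zn²⁺] = 3s and [PO₄³⁻] = 2s.
Ksp = [Zn²⁺]^3[PO₄³⁻]^2 = (3s)^3 · (2s)^2 = 108s^5
108s^5 = 7.1×10⁻³³  ⇒  s^5 = 6.6×10⁻³⁵
s = (6.6×10⁻³⁵)^(1/5) = 1.5×10⁻⁷ mol L⁻¹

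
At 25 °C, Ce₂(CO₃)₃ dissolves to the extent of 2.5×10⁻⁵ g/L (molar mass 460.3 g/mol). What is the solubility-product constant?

s = (2.5×10⁻⁵ g L⁻¹)/(460.3 g mol⁻¹) = 5.431×10⁻⁸ M
Ce₂(CO₃)₃(s) ⇌ 2 Ce³⁺(aq) + 3 CO₃²⁻(aq)
If s mol/L of Ce₂(CO₃)₃ dissolves, [Ce³⁺] = 2s and [CO₃²⁻] = 3s.
Ksp = [Ce³⁺]^2[CO₃²⁻]^3 = (2s)^2 · (3s)^3 = 108s^5
Ksp = 108 × (5.431×10⁻⁸)^5 = 5.1×10⁻³⁵

Ksp = 5.1×10⁻³⁵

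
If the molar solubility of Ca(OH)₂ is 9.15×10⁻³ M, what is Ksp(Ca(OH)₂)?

Ksp = 3.06×10⁻⁶

Ca(OH)₂(s) ⇌ Ca²⁺(aq) + 2 OH⁻(aq)
With molar solubility s: [Ca²⁺] = s, [OH⁻] = 2s.
Ksp = [Ca²⁺][OH⁻]^2 = s · (2s)^2 = 4s^3
Ksp = 4 × (9.15×10⁻³)^3 = 3.06×10⁻⁶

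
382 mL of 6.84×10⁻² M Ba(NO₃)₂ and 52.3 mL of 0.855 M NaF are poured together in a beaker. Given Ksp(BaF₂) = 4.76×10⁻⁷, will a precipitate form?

After mixing, V = 382 mL + 52.3 mL = 434.3 mL.
[Ba²⁺] = (6.84×10⁻²)(382)/434.3 = 6.02×10⁻² M
[F⁻] = (0.855)(52.3)/434.3 = 0.103 M
Q = [Ba²⁺][F⁻]^2 = 6.38×10⁻⁴
Since Q (6.38×10⁻⁴) exceeds Ksp (4.76×10⁻⁷), BaF₂ will precipitate.

Yes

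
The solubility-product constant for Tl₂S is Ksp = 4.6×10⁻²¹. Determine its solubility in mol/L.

1.0×10⁻⁷ M

Tl₂S(s) ⇌ 2 Tl⁺(aq) + S²⁻(aq)
With molar solubility s: [Tl⁺] = 2s, [S²⁻] = s.
Ksp = [Tl⁺]^2[S²⁻] = (2s)^2 · s = 4s^3
4s^3 = 4.6×10⁻²¹  ⇒  s^3 = 1.2×10⁻²¹
s = 1.0×10⁻⁷ M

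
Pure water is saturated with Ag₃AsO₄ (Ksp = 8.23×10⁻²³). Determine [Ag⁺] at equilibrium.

3.96×10⁻⁶ M

Ag₃AsO₄(s) ⇌ 3 Ag⁺(aq) + AsO₄³⁻(aq)
For each mole of Ag₃AsO₄ that dissolves per liter, [Ag⁺] = 3s and [AsO₄³⁻] = s; let s denote this solubility.
Ksp = [Ag⁺]^3[AsO₄³⁻] = (3s)^3 · s = 27s^4 = 8.23×10⁻²³
s = 1.32×10⁻⁶ M
[Ag⁺] = 3s = 3.96×10⁻⁶ M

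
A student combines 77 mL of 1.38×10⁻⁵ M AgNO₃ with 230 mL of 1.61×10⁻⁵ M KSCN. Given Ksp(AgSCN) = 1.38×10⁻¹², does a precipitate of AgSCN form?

Yes

Total volume after mixing = 77 + 230 = 307 mL.
[Ag⁺] = (1.38×10⁻⁵)(77)/307 = 3.46×10⁻⁶ M
[SCN⁻] = (1.61×10⁻⁵)(230)/307 = 1.21×10⁻⁵ M
Q = [Ag⁺][SCN⁻] = 4.17×10⁻¹¹
Because Q > Ksp (4.17×10⁻¹¹ vs 1.38×10⁻¹²), a precipitate of AgSCN forms.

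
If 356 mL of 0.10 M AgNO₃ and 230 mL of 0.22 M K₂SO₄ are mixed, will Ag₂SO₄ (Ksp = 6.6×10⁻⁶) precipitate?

The combined volume is 586 mL.
[Ag⁺] = (0.10)(356)/586 = 6.1×10⁻² M
[SO₄²⁻] = (0.22)(230)/586 = 8.6×10⁻² M
Q = [Ag⁺]^2[SO₄²⁻] = 3.2×10⁻⁴
Q = 3.2×10⁻⁴ > Ksp = 6.6×10⁻⁶, so the solution is supersaturated and Ag₂SO₄ precipitates.

Yes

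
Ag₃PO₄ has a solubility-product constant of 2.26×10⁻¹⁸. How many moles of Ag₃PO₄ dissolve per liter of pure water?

1.70×10⁻⁵ M

Ag₃PO₄(s) ⇌ 3 Ag⁺(aq) + PO₄³⁻(aq)
Call the molar solubility s, so that [Ag⁺] = 3s and [PO₄³⁻] = s.
Ksp = [Ag⁺]^3[PO₄³⁻] = (3s)^3 · s = 27s^4
27s^4 = 2.26×10⁻¹⁸  ⇒  s^4 = 8.37×10⁻²⁰
Taking the 4th root, s = 1.70×10⁻⁵ M.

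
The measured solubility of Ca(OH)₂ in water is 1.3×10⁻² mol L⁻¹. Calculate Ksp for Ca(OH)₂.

Ca(OH)₂(s) ⇌ Ca²⁺(aq) + 2 OH⁻(aq)
For each mole of Ca(OH)₂ that dissolves per liter, [Ca²⁺] = s and [OH⁻] = 2s; let s denote this solubility.
Ksp = [Ca²⁺][OH⁻]^2 = s · (2s)^2 = 4s^3
Ksp = 4 × (1.3×10⁻²)^3 = 8.8×10⁻⁶

Ksp = 8.8×10⁻⁶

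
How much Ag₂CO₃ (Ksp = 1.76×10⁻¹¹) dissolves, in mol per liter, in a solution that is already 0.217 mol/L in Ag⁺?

3.74×10⁻¹⁰ M

Ag₂CO₃(s) ⇌ 2 Ag⁺(aq) + CO₃²⁻(aq)
Ag⁺ is already present at 0.217 mol/L. If s mol/L of Ag₂CO₃ dissolves, [CO₃²⁻] = s while [Ag⁺] ≈ 0.217 mol/L.
Ksp = [Ag⁺]^2[CO₃²⁻] = (0.217)^2s
s = 1.76×10⁻¹¹ / (0.217)^2 = 3.74×10⁻¹⁰
s = 3.74×10⁻¹⁰ mol/L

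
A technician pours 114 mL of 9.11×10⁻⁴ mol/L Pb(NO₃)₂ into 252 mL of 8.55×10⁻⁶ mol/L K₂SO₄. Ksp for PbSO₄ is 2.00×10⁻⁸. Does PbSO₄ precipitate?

No

After mixing, V = 114 mL + 252 mL = 366 mL.
[Pb²⁺] = (9.11×10⁻⁴)(114)/366 = 2.84×10⁻⁴ mol/L
[SO₄²⁻] = (8.55×10⁻⁶)(252)/366 = 5.89×10⁻⁶ mol/L
Q = [Pb²⁺][SO₄²⁻] = 1.67×10⁻⁹
Q = 1.67×10⁻⁹ < Ksp = 2.00×10⁻⁸, so the solution is unsaturated and no precipitate forms.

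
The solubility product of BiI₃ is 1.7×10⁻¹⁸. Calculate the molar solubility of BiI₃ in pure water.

1.6×10⁻⁵ M

BiI₃(s) ⇌ Bi³⁺(aq) + 3 I⁻(aq)
If s mol/L of BiI₃ dissolves, [Bi³⁺] = s and [I⁻] = 3s.
Ksp = [Bi³⁺][I⁻]^3 = s · (3s)^3 = 27s^4
27s^4 = 1.7×10⁻¹⁸  ⇒  s^4 = 6.3×10⁻²⁰
s = (6.3×10⁻²⁰)^(1/4) = 1.6×10⁻⁵ M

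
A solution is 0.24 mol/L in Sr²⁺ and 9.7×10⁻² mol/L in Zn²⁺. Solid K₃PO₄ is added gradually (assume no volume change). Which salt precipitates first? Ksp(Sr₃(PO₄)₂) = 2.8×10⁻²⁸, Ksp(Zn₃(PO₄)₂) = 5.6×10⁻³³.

Zn₃(PO₄)₂

The threshold for precipitation is Q = Ksp.
For Sr₃(PO₄)₂: [PO₄³⁻] = (Ksp/[Sr²⁺]^3)^(1/2) = 1.4×10⁻¹³ mol/L
For Zn₃(PO₄)₂: [PO₄³⁻] = (Ksp/[Zn²⁺]^3)^(1/2) = 2.5×10⁻¹⁵ mol/L
The smaller threshold [PO₄³⁻] is reached first, so Zn₃(PO₄)₂ precipitates first.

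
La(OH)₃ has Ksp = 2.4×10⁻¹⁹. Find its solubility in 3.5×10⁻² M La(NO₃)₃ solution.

6.3×10⁻⁷ M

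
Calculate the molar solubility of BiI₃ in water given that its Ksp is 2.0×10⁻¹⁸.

BiI₃(s) ⇌ Bi³⁺(aq) + 3 I⁻(aq)
Let s be the molar solubility. Then [Bi³⁺] = s and [I⁻] = 3s.
Ksp = [Bi³⁺][I⁻]^3 = s · (3s)^3 = 27s^4
27s^4 = 2.0×10⁻¹⁸  ⇒  s^4 = 7.4×10⁻²⁰
s = (7.4×10⁻²⁰)^(1/4) = 1.6×10⁻⁵ mol L⁻¹

1.6×10⁻⁵ M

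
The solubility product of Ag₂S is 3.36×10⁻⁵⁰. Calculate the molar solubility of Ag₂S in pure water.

Ag₂S(s) ⇌ 2 Ag⁺(aq) + S²⁻(aq)
Call the molar solubility s, so that [Ag⁺] = 2s and [S²⁻] = s.
Ksp = [Ag⁺]^2[S²⁻] = (2s)^2 · s = 4s^3
4s^3 = 3.36×10⁻⁵⁰  ⇒  s^3 = 8.40×10⁻⁵¹
s = (8.40×10⁻⁵¹)^(1/3) = 2.03×10⁻¹⁷ mol L⁻¹

2.03×10⁻¹⁷ M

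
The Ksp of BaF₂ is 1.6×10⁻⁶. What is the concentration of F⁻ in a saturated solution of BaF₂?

1.5×10⁻² M

BaF₂(s) ⇌ Ba²⁺(aq) + 2 F⁻(aq)
Let s be the molar solubility. Then [Ba²⁺] = s and [F⁻] = 2s.
Ksp = [Ba²⁺][F⁻]^2 = s · (2s)^2 = 4s^3 = 1.6×10⁻⁶
s = 7.4×10⁻³ mol/L
[F⁻] = 2s = 1.5×10⁻² mol/L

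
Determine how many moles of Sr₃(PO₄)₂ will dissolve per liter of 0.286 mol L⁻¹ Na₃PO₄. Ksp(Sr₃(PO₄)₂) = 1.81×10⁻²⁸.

4.34×10⁻¹⁰ M

Sr₃(PO₄)₂(s) ⇌ 3 Sr²⁺(aq) + 2 PO₄³⁻(aq)
The solution already contains PO₄³⁻ at 0.286 mol L⁻¹. Let s be the molar solubility of Sr₃(PO₄)₂.
[PO₄³⁻] ≈ 0.286 mol L⁻¹ (common ion dominates); [Sr²⁺] = 3s.
Ksp = [Sr²⁺]^3[PO₄³⁻]^2 = (3s)^3(0.286)^2
(3s)^3 = 1.81×10⁻²⁸ / (0.286)^2 = 2.21×10⁻²⁷
s = 4.34×10⁻¹⁰ mol L⁻¹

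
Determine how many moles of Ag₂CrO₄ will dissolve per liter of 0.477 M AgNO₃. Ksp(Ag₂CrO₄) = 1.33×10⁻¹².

Ag₂CrO₄(s) ⇌ 2 Ag⁺(aq) + CrO₄²⁻(aq)
The solution already contains Ag⁺ at 0.477 M. Let s be the molar solubility of Ag₂CrO₄.
[Ag⁺] ≈ 0.477 M (common ion dominates); [CrO₄²⁻] = s.
Ksp = [Ag⁺]^2[CrO₄²⁻] = (0.477)^2s
s = 1.33×10⁻¹² / (0.477)^2 = 5.85×10⁻¹²
s = 5.85×10⁻¹² M

5.85×10⁻¹² M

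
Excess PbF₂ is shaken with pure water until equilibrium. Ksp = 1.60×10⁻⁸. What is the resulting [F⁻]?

PbF₂(s) ⇌ Pb²⁺(aq) + 2 F⁻(aq)
Call the molar solubility s, so that [Pb²⁺] = s and [F⁻] = 2s.
Ksp = [Pb²⁺][F⁻]^2 = s · (2s)^2 = 4s^3 = 1.60×10⁻⁸
s = 1.59×10⁻³ M
[F⁻] = 2s = 3.17×10⁻³ M

3.17×10⁻³ M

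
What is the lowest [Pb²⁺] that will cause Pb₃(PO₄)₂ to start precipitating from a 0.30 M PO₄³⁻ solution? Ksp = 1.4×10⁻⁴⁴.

5.4×10⁻¹⁵ M

Precipitation begins when Q = Ksp.
Pb₃(PO₄)₂(s) ⇌ 3 Pb²⁺(aq) + 2 PO₄³⁻(aq)
Ksp = [Pb²⁺]^3[PO₄³⁻]^2 = [Pb²⁺]^3(0.30)^2
[Pb²⁺]^3 = 1.4×10⁻⁴⁴ / (0.30)^2 = 1.6×10⁻⁴³
[Pb²⁺] = 5.4×10⁻¹⁵ M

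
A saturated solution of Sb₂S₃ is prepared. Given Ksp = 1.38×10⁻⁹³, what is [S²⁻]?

3.15×10⁻¹⁹ M

Sb₂S₃(s) ⇌ 2 Sb³⁺(aq) + 3 S²⁻(aq)
For each mole of Sb₂S₃ that dissolves per liter, [Sb³⁺] = 2s and [S²⁻] = 3s; let s denote this solubility.
Ksp = [Sb³⁺]^2[S²⁻]^3 = (2s)^2 · (3s)^3 = 108s^5 = 1.38×10⁻⁹³
s = 1.05×10⁻¹⁹ M
[S²⁻] = 3s = 3.15×10⁻¹⁹ M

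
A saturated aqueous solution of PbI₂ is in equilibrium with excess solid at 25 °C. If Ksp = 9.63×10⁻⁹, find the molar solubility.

1.34×10⁻³ M

PbI₂(s) ⇌ Pb²⁺(aq) + 2 I⁻(aq)
For each mole of PbI₂ that dissolves per liter, [Pb²⁺] = s and [I⁻] = 2s; let s denote this solubility.
Ksp = [Pb²⁺][I⁻]^2 = s · (2s)^2 = 4s^3
4s^3 = 9.63×10⁻⁹  ⇒  s^3 = 2.41×10⁻⁹
s = 1.34×10⁻³ mol/L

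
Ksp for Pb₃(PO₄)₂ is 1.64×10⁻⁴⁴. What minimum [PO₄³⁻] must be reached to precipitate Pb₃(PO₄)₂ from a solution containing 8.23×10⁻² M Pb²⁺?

A salt starts to precipitate once the ion product Q reaches its Ksp.
Pb₃(PO₄)₂(s) ⇌ 3 Pb²⁺(aq) + 2 PO₄³⁻(aq)
Ksp = [Pb²⁺]^3[PO₄³⁻]^2 = [PO₄³⁻]^2(8.23×10⁻²)^3
[PO₄³⁻]^2 = 1.64×10⁻⁴⁴ / (8.23×10⁻²)^3 = 2.94×10⁻⁴¹
[PO₄³⁻] = 5.42×10⁻²¹ M

5.42×10⁻²¹ M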